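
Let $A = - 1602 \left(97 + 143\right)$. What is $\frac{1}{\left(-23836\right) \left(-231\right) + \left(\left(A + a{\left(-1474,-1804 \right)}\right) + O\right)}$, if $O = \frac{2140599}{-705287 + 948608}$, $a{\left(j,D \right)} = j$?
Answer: $\frac{81107}{415281692867} \approx 1.9531 \cdot 10^{-7}$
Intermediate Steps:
$O = \frac{713533}{81107}$ ($O = \frac{2140599}{243321} = 2140599 \cdot \frac{1}{243321} = \frac{713533}{81107} \approx 8.7974$)
$A = -384480$ ($A = \left(-1602\right) 240 = -384480$)
$\frac{1}{\left(-23836\right) \left(-231\right) + \left(\left(A + a{\left(-1474,-1804 \right)}\right) + O\right)} = \frac{1}{\left(-23836\right) \left(-231\right) + \left(\left(-384480 - 1474\right) + \frac{713533}{81107}\right)} = \frac{1}{5506116 + \left(-385954 + \frac{713533}{81107}\right)} = \frac{1}{5506116 - \frac{31302857545}{81107}} = \frac{1}{\frac{415281692867}{81107}} = \frac{81107}{415281692867}$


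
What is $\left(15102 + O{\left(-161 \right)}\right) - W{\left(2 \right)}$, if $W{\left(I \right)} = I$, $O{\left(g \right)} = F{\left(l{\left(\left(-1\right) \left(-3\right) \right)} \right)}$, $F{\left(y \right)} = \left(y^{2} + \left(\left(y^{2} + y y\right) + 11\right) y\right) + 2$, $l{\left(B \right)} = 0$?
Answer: $15102$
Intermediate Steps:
$F{\left(y \right)} = 2 + y^{2} + y \left(11 + 2 y^{2}\right)$ ($F{\left(y \right)} = \left(y^{2} + \left(\left(y^{2} + y^{2}\right) + 11\right) y\right) + 2 = \left(y^{2} + \left(2 y^{2} + 11\right) y\right) + 2 = \left(y^{2} + \left(11 + 2 y^{2}\right) y\right) + 2 = \left(y^{2} + y \left(11 + 2 y^{2}\right)\right) + 2 = 2 + y^{2} + y \left(11 + 2 y^{2}\right)$)
$O{\left(g \right)} = 2$ ($O{\left(g \right)} = 2 + 0^{2} + 2 \cdot 0^{3} + 11 \cdot 0 = 2 + 0 + 2 \cdot 0 + 0 = 2 + 0 + 0 + 0 = 2$)
$\left(15102 + O{\left(-161 \right)}\right) - W{\left(2 \right)} = \left(15102 + 2\right) - 2 = 15104 - 2 = 15102$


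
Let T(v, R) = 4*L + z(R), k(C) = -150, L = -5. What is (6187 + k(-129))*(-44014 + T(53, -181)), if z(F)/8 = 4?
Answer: -265640074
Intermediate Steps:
z(F) = 32 (z(F) = 8*4 = 32)
T(v, R) = 12 (T(v, R) = 4*(-5) + 32 = -20 + 32 = 12)
(6187 + k(-129))*(-44014 + T(53, -181)) = (6187 - 150)*(-44014 + 12) = 6037*(-44002) = -265640074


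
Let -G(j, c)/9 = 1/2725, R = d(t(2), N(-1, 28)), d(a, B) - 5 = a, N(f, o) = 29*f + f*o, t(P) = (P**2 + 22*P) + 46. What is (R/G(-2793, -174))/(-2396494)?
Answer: 29975/2396494 ≈ 0.012508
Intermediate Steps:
t(P) = 46 + P**2 + 22*P
d(a, B) = 5 + a
R = 99 (R = 5 + (46 + 2**2 + 22*2) = 5 + (46 + 4 + 44) = 5 + 94 = 99)
G(j, c) = -9/2725
(R/G(-2793, -174))/(-2396494) = (99/(-9/2725))/(-2396494) = (99*(-2725/9))*(-1/2396494) = -29975*(-1/2396494) = 29975/2396494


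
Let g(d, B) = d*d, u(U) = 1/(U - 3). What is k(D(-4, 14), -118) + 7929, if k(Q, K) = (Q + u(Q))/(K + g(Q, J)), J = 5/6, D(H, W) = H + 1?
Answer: 5185585/654 ≈ 7929.0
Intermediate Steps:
D(H, W) = 1 + H
J = ⅚ (J = 5*(⅙) = ⅚ ≈ 0.83333)
u(U) = 1/(-3 + U)
g(d, B) = d²
k(Q, K) = (Q + 1/(-3 + Q))/(K + Q²)
k(D(-4, 14), -118) + 7929 = (1 + (1 - 4)*(-3 + (1 - 4)))/((-3 + (1 - 4))*(-118 + (1 - 4)²)) + 7929 = (1 - 3*(-3 - 3))/((-3 - 3)*(-118 + (-3)²)) + 7929 = (1 - 3*(-6))/((-6)*(-118 + 9)) + 7929 = -⅙*(1 + 18)/(-109) + 7929 = -⅙*(-1/109)*19 + 7929 = 19/654 + 7929 = 5185585/654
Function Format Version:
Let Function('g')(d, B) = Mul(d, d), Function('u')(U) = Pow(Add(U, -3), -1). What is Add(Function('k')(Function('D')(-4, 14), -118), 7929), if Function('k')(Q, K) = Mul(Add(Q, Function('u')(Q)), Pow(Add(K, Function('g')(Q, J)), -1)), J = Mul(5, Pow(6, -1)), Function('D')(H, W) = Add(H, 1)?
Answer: Rational(5185585, 654) ≈ 7929.0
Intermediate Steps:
Function('D')(H, W) = Add(1, H)
J = Rational(5, 6) (J = Mul(5, Rational(1, 6)) = Rational(5, 6) ≈ 0.83333)
Function('u')(U) = Pow(Add(-3, U), -1)
Function('g')(d, B) = Pow(d, 2)
Function('k')(Q, K) = Mul(Pow(Add(K, Pow(Q, 2)), -1), Add(Q, Pow(Add(-3, Q), -1))) (Function('k')(Q, K) = Mul(Add(Q, Pow(Add(-3, Q), -1)), Pow(Add(K, Pow(Q, 2)), -1)) = Mul(Pow(Add(K, Pow(Q, 2)), -1), Add(Q, Pow(Add(-3, Q), -1))))
Add(Function('k')(Function('D')(-4, 14), -118), 7929) = Add(Mul(Pow(Add(-3, Add(1, -4)), -1), Pow(Add(-118, Pow(Add(1, -4), 2)), -1), Add(1, Mul(Add(1, -4), Add(-3, Add(1, -4))))), 7929) = Add(Mul(Pow(Add(-3, -3), -1), Pow(Add(-118, Pow(-3, 2)), -1), Add(1, Mul(-3, Add(-3, -3)))), 7929) = Add(Mul(Pow(-6, -1), Pow(Add(-118, 9), -1), Add(1, Mul(-3, -6))), 7929) = Add(Mul(Rational(-1, 6), Pow(-109, -1), Add(1, 18)), 7929) = Add(Mul(Rational(-1, 6), Rational(-1, 109), 19), 7929) = Add(Rational(19, 654), 7929) = Rational(5185585, 654)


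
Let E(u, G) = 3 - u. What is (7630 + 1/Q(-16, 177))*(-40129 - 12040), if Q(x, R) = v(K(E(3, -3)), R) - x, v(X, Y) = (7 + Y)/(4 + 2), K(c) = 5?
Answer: -55727082307/140 ≈ -3.9805e+8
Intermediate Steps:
v(X, Y) = 7/6 + Y/6 (v(X, Y) = (7 + Y)/6 = (7 + Y)*(⅙) = 7/6 + Y/6)
Q(x, R) = 7/6 - x + R/6 (Q(x, R) = (7/6 + R/6) - x = 7/6 - x + R/6)
(7630 + 1/Q(-16, 177))*(-40129 - 12040) = (7630 + 1/(7/6 - 1*(-16) + (⅙)*177))*(-40129 - 12040) = (7630 + 1/(7/6 + 16 + 59/2))*(-52169) = (7630 + 1/(140/3))*(-52169) = (7630 + 3/140)*(-52169) = (1068203/140)*(-52169) = -55727082307/140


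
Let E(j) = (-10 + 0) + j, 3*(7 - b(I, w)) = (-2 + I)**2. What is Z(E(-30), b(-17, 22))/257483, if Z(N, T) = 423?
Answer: 423/257483 ≈ 0.0016428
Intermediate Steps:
b(I, w) = 7 - (-2 + I)**2/3
E(j) = -10 + j
Z(E(-30), b(-17, 22))/257483 = 423/257483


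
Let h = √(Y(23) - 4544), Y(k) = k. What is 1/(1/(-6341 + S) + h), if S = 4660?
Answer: -1681/12775265482 - 2825761*I*√4521/12775265482 ≈ -1.3158e-7 - 0.014872*I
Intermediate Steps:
h = I*√4521 (h = √(23 - 4544) = √(-4521) = I*√4521 ≈ 67.238*I)
1/(1/(-6341 + S) + h) = 1/(1/(-6341 + 4660) + I*√4521) = 1/(1/(-1681) + I*√4521) = 1/(-1/1681 + I*√4521)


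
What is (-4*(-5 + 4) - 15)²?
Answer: 121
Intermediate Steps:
(-4*(-5 + 4) - 15)² = (-4*(-1) - 15)² = (4 - 15)² = (-11)² = 121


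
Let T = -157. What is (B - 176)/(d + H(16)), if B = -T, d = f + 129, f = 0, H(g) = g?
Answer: -19/145 ≈ -0.13103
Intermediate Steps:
d = 129 (d = 0 + 129 = 129)
B = 157 (B = -1*(-157) = 157)
(B - 176)/(d + H(16)) = (157 - 176)/(129 + 16) = -19/145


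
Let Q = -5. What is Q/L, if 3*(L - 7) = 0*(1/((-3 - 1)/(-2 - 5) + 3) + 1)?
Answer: -5/7 ≈ -0.71429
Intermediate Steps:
L = 7 (L = 7 + (0*(1/((-3 - 1)/(-2 - 5) + 3) + 1))/3 = 7 + (0*(1/(-4/(-7) + 3) + 1))/3 = 7 + (0*(1/(-4*(-1/7) + 3) + 1))/3 = 7 + (0*(1/(4/7 + 3) + 1))/3 = 7 + (0*(1/(25/7) + 1))/3 = 7 + (0*(7/25 + 1))/3 = 7 + (0*(32/25))/3 = 7 + (1/3)*0 = 7 + 0 = 7)
Q/L = -5/7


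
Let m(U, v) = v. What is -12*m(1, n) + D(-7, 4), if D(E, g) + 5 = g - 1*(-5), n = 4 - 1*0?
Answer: -44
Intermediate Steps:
n = 4 (n = 4 + 0 = 4)
D(E, g) = g (D(E, g) = -5 + (g - 1*(-5)) = -5 + (g + 5) = -5 + (5 + g) = g)
-12*m(1, n) + D(-7, 4) = -12*4 + 4 = -48 + 4 = -44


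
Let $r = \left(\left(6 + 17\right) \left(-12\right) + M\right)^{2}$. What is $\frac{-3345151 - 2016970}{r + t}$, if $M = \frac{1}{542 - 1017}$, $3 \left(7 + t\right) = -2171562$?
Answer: $\frac{1209828550625}{146133665924} \approx 8.2789$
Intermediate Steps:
$t = -723861$ ($t = -7 + \frac{1}{3} \left(-2171562\right) = -7 - 723854 = -723861$)
$M = - \frac{1}{475}$ ($M = \frac{1}{-475} = - \frac{1}{475} \approx -0.0021053$)
$r = \frac{17187472201}{225625}$ ($r = \left(\left(6 + 17\right) \left(-12\right) - \frac{1}{475}\right)^{2} = \left(23 \left(-12\right) - \frac{1}{475}\right)^{2} = \left(-276 - \frac{1}{475}\right)^{2} = \left(- \frac{131101}{475}\right)^{2} = \frac{17187472201}{225625} \approx 76177.0$)
$\frac{-3345151 - 2016970}{r + t} = \frac{-3345151 - 2016970}{\frac{17187472201}{225625} - 723861} = - \frac{5362121}{- \frac{146133665924}{225625}} = \left(-5362121\right) \left(- \frac{225625}{146133665924}\right) = \frac{1209828550625}{146133665924}$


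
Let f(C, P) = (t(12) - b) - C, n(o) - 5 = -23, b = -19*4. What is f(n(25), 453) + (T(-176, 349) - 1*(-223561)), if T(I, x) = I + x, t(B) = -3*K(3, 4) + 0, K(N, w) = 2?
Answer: 223822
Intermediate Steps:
b = -76
t(B) = -6 (t(B) = -3*2 + 0 = -6 + 0 = -6)
n(o) = -18 (n(o) = 5 - 23 = -18)
f(C, P) = 70 - C (f(C, P) = (-6 - 1*(-76)) - C = (-6 + 76) - C = 70 - C)
f(n(25), 453) + (T(-176, 349) - 1*(-223561)) = (70 - 1*(-18)) + ((-176 + 349) - 1*(-223561)) = (70 + 18) + (173 + 223561) = 88 + 223734 = 223822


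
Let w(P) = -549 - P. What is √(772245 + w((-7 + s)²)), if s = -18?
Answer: √771071 ≈ 878.11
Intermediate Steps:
√(772245 + w((-7 + s)²)) = √(772245 + (-549 - (-7 - 18)²)) = √(772245 + (-549 - 1*(-25)²)) = √(772245 + (-549 - 1*625)) = √(772245 + (-549 - 625)) = √(772245 - 1174) = √771071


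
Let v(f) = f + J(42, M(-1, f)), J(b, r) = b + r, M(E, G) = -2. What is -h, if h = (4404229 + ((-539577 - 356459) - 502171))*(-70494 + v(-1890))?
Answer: 217467655568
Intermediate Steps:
v(f) = 40 + f (v(f) = f + (42 - 2) = f + 40 = 40 + f)
h = -217467655568 (h = (4404229 + ((-539577 - 356459) - 502171))*(-70494 + (40 - 1890)) = (4404229 + (-896036 - 502171))*(-70494 - 1850) = (4404229 - 1398207)*(-72344) = 3006022*(-72344) = -217467655568)
-h = -1*(-217467655568) = 217467655568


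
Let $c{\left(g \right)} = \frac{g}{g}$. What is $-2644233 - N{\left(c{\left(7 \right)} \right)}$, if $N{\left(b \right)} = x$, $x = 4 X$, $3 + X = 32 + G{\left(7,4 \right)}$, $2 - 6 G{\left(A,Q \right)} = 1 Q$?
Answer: $- \frac{7933043}{3} \approx -2.6443 \cdot 10^{6}$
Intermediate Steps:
$G{\left(A,Q \right)} = \frac{1}{3} - \frac{Q}{6}$ ($G{\left(A,Q \right)} = \frac{1}{3} - \frac{1 Q}{6} = \frac{1}{3} - \frac{Q}{6}$)
$c{\left(g \right)} = 1$
$X = \frac{86}{3}$ ($X = -3 + \left(32 + \left(\frac{1}{3} - \frac{2}{3}\right)\right) = -3 + \left(32 - \frac{1}{3}\right) = -3 + \frac{95}{3} = \frac{86}{3} \approx 28.667$)
$x = \frac{344}{3}$ ($x = 4 \cdot \frac{86}{3} = \frac{344}{3} \approx 114.67$)
$N{\left(b \right)} = \frac{344}{3}$
$-2644233 - N{\left(c{\left(7 \right)} \right)} = -2644233 - \frac{344}{3} = - \frac{7933043}{3}$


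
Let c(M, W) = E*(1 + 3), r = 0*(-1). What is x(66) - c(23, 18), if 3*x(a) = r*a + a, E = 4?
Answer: 6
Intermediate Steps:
r = 0
x(a) = a/3 (x(a) = (0*a + a)/3 = (0 + a)/3 = a/3)
c(M, W) = 16 (c(M, W) = 4*(1 + 3) = 4*4 = 16)
x(66) - c(23, 18) = (⅓)*66 - 1*16 = 22 - 16 = 6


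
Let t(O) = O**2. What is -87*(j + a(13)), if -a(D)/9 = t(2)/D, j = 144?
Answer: -159732/13 ≈ -12287.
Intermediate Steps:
a(D) = -36/D (a(D) = -9*2**2/D = -36/D)
-87*(j + a(13)) = -87*(144 - 36/13) = -87*1836/13 = -159732/13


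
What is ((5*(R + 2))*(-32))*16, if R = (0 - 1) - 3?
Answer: 5120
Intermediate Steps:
R = -4 (R = -1 - 3 = -4)
((5*(R + 2))*(-32))*16 = ((5*(-4 + 2))*(-32))*16 = ((5*(-2))*(-32))*16 = -10*(-32)*16 = 320*16 = 5120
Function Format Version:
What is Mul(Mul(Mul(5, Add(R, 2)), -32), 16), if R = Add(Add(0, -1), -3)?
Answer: 5120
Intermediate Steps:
R = -4 (R = Add(-1, -3) = -4)
Mul(Mul(Mul(5, Add(R, 2)), -32), 16) = Mul(Mul(Mul(5, Add(-4, 2)), -32), 16) = Mul(Mul(Mul(5, -2), -32), 16) = Mul(Mul(-10, -32), 16) = Mul(320, 16) = 5120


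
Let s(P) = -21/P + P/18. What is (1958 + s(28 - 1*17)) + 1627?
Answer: 709573/198 ≈ 3583.7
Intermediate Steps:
s(P) = -21/P + P/18 (s(P) = -21/P + P*(1/18) = -21/P + P/18)
(1958 + s(28 - 1*17)) + 1627 = (1958 + (-21/(28 - 1*17) + (28 - 1*17)/18)) + 1627 = (1958 + (-21/(28 - 17) + (28 - 17)/18)) + 1627 = (1958 + (-21/11 + (1/18)*11)) + 1627 = (1958 + (-21*1/11 + 11/18)) + 1627 = (1958 + (-21/11 + 11/18)) + 1627 = (1958 - 257/198) + 1627 = 387427/198 + 1627 = 709573/198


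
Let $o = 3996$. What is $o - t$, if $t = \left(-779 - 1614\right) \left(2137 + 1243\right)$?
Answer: $8092336$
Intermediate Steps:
$t = -8088340$ ($t = \left(-2393\right) 3380 = -8088340$)
$o - t = 3996 - -8088340 = 3996 + 8088340 = 8092336$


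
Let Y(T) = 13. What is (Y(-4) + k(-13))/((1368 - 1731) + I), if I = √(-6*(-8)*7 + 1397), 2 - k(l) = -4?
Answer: -363/6844 - √1733/6844 ≈ -0.059122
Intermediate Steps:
k(l) = 6 (k(l) = 2 - 1*(-4) = 2 + 4 = 6)
I = √1733 (I = √(48*7 + 1397) = √(336 + 1397) = √1733 ≈ 41.629)
(Y(-4) + k(-13))/((1368 - 1731) + I) = (13 + 6)/((1368 - 1731) + √1733) = 19/(-363 + √1733)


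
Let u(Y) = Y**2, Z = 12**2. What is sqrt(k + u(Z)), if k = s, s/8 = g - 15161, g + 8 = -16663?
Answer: 8*I*sqrt(3655) ≈ 483.65*I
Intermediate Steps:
g = -16671 (g = -8 - 16663 = -16671)
Z = 144
s = -254656 (s = 8*(-16671 - 15161) = 8*(-31832) = -254656)
k = -254656
sqrt(k + u(Z)) = sqrt(-254656 + 144**2) = sqrt(-254656 + 20736) = sqrt(-233920) = 8*I*sqrt(3655)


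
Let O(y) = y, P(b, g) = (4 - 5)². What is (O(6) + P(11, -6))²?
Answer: 49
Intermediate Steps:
P(b, g) = 1 (P(b, g) = (-1)² = 1)
(O(6) + P(11, -6))² = (6 + 1)² = 7² = 49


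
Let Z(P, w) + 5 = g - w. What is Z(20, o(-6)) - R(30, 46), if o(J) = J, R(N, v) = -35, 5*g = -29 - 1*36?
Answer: 23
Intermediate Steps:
g = -13 (g = (-29 - 1*36)/5 = (-29 - 36)/5 = (⅕)*(-65) = -13)
Z(P, w) = -18 - w (Z(P, w) = -5 + (-13 - w) = -18 - w)
Z(20, o(-6)) - R(30, 46) = (-18 - 1*(-6)) - 1*(-35) = (-18 + 6) + 35 = -12 + 35 = 23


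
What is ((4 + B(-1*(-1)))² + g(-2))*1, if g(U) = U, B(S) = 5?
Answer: 79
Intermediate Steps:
((4 + B(-1*(-1)))² + g(-2))*1 = ((4 + 5)² - 2)*1 = (9² - 2)*1 = (81 - 2)*1 = 79*1 = 79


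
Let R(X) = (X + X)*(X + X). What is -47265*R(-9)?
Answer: -15313860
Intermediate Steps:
R(X) = 4*X**2 (R(X) = (2*X)*(2*X) = 4*X**2)
-47265*R(-9) = -189060*(-9)**2 = -189060*81 = -47265*324 = -15313860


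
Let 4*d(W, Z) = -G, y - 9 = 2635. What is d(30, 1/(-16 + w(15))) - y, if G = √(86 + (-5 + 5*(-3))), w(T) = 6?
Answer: -2644 - √66/4 ≈ -2646.0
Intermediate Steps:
y = 2644 (y = 9 + 2635 = 2644)
G = √66 (G = √(86 + (-5 - 15)) = √(86 - 20) = √66 ≈ 8.1240)
d(W, Z) = -√66/4 (d(W, Z) = (-√66)/4 = -√66/4)
d(30, 1/(-16 + w(15))) - y = -√66/4 - 1*2644 = -√66/4 - 2644 = -2644 - √66/4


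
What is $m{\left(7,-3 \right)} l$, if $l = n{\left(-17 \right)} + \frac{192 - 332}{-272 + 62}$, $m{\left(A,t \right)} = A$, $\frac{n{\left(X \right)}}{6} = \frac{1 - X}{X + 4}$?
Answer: $- \frac{2086}{39} \approx -53.487$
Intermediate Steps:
$n{\left(X \right)} = \frac{6 \left(1 - X\right)}{4 + X}$ ($n{\left(X \right)} = 6 \frac{1 - X}{X + 4} = 6 \frac{1 - X}{4 + X} = \frac{6 \left(1 - X\right)}{4 + X}$)
$l = - \frac{298}{39}$ ($l = \frac{6 \left(1 - -17\right)}{4 - 17} + \frac{192 - 332}{-272 + 62} = \frac{6 \left(1 + 17\right)}{-13} - \frac{140}{-210} = 6 \left(- \frac{1}{13}\right) 18 - - \frac{2}{3} = - \frac{108}{13} + \frac{2}{3} = - \frac{298}{39} \approx -7.641$)
$m{\left(7,-3 \right)} l = 7 \left(- \frac{298}{39}\right) = - \frac{2086}{39}$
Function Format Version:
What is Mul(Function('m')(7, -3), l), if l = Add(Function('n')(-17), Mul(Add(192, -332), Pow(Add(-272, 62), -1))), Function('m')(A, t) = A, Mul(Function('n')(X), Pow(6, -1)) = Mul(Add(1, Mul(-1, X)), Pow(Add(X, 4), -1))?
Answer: Rational(-2086, 39) ≈ -53.487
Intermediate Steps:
Function('n')(X) = Mul(6, Pow(Add(4, X), -1), Add(1, Mul(-1, X))) (Function('n')(X) = Mul(6, Mul(Add(1, Mul(-1, X)), Pow(Add(X, 4), -1))) = Mul(6, Mul(Add(1, Mul(-1, X)), Pow(Add(4, X), -1))) = Mul(6, Mul(Pow(Add(4, X), -1), Add(1, Mul(-1, X)))) = Mul(6, Pow(Add(4, X), -1), Add(1, Mul(-1, X))))
l = Rational(-298, 39) (l = Add(Mul(6, Pow(Add(4, -17), -1), Add(1, Mul(-1, -17))), Mul(Add(192, -332), Pow(Add(-272, 62), -1))) = Add(Mul(6, Pow(-13, -1), Add(1, 17)), Mul(-140, Pow(-210, -1))) = Add(Mul(6, Rational(-1, 13), 18), Mul(-140, Rational(-1, 210))) = Add(Rational(-108, 13), Rational(2, 3)) = Rational(-298, 39) ≈ -7.6410)
Mul(Function('m')(7, -3), l) = Mul(7, Rational(-298, 39)) = Rational(-2086, 39)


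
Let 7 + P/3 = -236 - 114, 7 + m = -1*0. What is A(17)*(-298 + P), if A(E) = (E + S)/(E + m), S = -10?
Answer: -9583/10 ≈ -958.30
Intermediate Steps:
m = -7 (m = -7 - 1*0 = -7 + 0 = -7)
A(E) = (-10 + E)/(-7 + E) (A(E) = (E - 10)/(E - 7) = (-10 + E)/(-7 + E))
P = -1071 (P = -21 + 3*(-236 - 114) = -21 + 3*(-350) = -21 - 1050 = -1071)
A(17)*(-298 + P) = ((-10 + 17)/(-7 + 17))*(-298 - 1071) = (7/10)*(-1369) = -9583/10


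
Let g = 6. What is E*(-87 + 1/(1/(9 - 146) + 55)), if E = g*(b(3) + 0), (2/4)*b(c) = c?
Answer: -11795778/3767 ≈ -3131.3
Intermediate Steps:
b(c) = 2*c
E = 36 (E = 6*(2*3 + 0) = 6*(6 + 0) = 6*6 = 36)
E*(-87 + 1/(1/(9 - 146) + 55)) = 36*(-87 + 1/(1/(9 - 146) + 55)) = 36*(-87 + 1/(1/(-137) + 55)) = 36*(-87 + 1/(-1/137 + 55)) = 36*(-87 + 1/(7534/137)) = 36*(-87 + 137/7534) = 36*(-655321/7534) = -11795778/3767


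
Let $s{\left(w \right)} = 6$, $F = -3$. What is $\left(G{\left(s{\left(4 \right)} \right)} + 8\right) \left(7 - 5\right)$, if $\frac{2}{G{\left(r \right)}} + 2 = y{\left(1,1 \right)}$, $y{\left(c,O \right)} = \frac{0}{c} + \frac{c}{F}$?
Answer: $\frac{100}{7} \approx 14.286$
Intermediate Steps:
$y{\left(c,O \right)} = - \frac{c}{3}$ ($y{\left(c,O \right)} = \frac{0}{c} + \frac{c}{-3} = 0 + c \left(- \frac{1}{3}\right) = 0 - \frac{c}{3} = - \frac{c}{3}$)
$G{\left(r \right)} = - \frac{6}{7}$ ($G{\left(r \right)} = \frac{2}{-2 - \frac{1}{3}} = \frac{2}{- \frac{7}{3}} = 2 \left(- \frac{3}{7}\right) = - \frac{6}{7}$)
$\left(G{\left(s{\left(4 \right)} \right)} + 8\right) \left(7 - 5\right) = \left(- \frac{6}{7} + 8\right) \left(7 - 5\right) = \frac{50}{7} \cdot 2 = \frac{100}{7}$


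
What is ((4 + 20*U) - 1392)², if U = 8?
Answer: 1507984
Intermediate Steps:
((4 + 20*U) - 1392)² = ((4 + 20*8) - 1392)² = ((4 + 160) - 1392)² = (164 - 1392)² = (-1228)² = 1507984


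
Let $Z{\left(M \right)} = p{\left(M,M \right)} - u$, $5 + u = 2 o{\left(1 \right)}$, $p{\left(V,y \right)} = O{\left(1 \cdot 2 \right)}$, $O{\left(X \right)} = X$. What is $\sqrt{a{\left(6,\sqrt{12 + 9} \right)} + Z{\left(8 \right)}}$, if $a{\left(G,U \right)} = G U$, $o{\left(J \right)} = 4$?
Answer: $\sqrt{-1 + 6 \sqrt{21}} \approx 5.1474$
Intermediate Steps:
$p{\left(V,y \right)} = 2$ ($p{\left(V,y \right)} = 1 \cdot 2 = 2$)
$u = 3$ ($u = -5 + 2 \cdot 4 = -5 + 8 = 3$)
$Z{\left(M \right)} = -1$ ($Z{\left(M \right)} = 2 - 3 = -1$)
$\sqrt{a{\left(6,\sqrt{12 + 9} \right)} + Z{\left(8 \right)}} = \sqrt{6 \sqrt{12 + 9} - 1} = \sqrt{6 \sqrt{21} - 1} = \sqrt{-1 + 6 \sqrt{21}}$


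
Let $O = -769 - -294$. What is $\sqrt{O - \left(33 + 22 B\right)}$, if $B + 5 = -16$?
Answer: $i \sqrt{46} \approx 6.7823 i$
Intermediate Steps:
$B = -21$ ($B = -5 - 16 = -21$)
$O = -475$ ($O = -769 + 294 = -475$)
$\sqrt{O - \left(33 + 22 B\right)} = \sqrt{-475 - -429} = \sqrt{-475 + \left(-33 + 462\right)} = \sqrt{-475 + 429} = \sqrt{-46} = i \sqrt{46}$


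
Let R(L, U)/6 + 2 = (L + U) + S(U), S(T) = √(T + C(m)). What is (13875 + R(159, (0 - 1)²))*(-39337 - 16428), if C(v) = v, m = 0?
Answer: -826939185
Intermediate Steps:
S(T) = √T (S(T) = √(T + 0) = √T)
R(L, U) = -12 + 6*L + 6*U + 6*√U (R(L, U) = -12 + 6*((L + U) + √U) = -12 + 6*(L + U + √U) = -12 + (6*L + 6*U + 6*√U) = -12 + 6*L + 6*U + 6*√U)
(13875 + R(159, (0 - 1)²))*(-39337 - 16428) = (13875 + (-12 + 6*159 + 6*(0 - 1)² + 6*√((0 - 1)²)))*(-39337 - 16428) = (13875 + (-12 + 954 + 6*(-1)² + 6*√((-1)²)))*(-55765) = (13875 + (-12 + 954 + 6*1 + 6*√1))*(-55765) = (13875 + (-12 + 954 + 6 + 6*1))*(-55765) = (13875 + (-12 + 954 + 6 + 6))*(-55765) = (13875 + 954)*(-55765) = 14829*(-55765) = -826939185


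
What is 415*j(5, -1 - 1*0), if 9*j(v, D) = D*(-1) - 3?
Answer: -830/9 ≈ -92.222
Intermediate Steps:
j(v, D) = -⅓ - D/9 (j(v, D) = (D*(-1) - 3)/9 = (-D - 3)/9 = (-3 - D)/9 = -⅓ - D/9)
415*j(5, -1 - 1*0) = 415*(-⅓ - (-1 - 1*0)/9) = 415*(-⅓ - (-1 + 0)/9) = 415*(-⅓ - ⅑*(-1)) = 415*(-⅓ + ⅑) = 415*(-2/9) = -830/9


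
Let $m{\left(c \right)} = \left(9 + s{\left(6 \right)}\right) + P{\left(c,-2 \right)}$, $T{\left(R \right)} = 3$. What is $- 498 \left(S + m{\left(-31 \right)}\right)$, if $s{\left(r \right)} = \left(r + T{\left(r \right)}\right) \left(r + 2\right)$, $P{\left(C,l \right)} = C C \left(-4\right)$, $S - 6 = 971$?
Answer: $1387428$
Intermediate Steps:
$S = 977$ ($S = 6 + 971 = 977$)
$P{\left(C,l \right)} = - 4 C^{2}$ ($P{\left(C,l \right)} = C^{2} \left(-4\right) = - 4 C^{2}$)
$s{\left(r \right)} = \left(2 + r\right) \left(3 + r\right)$ ($s{\left(r \right)} = \left(r + 3\right) \left(r + 2\right) = \left(3 + r\right) \left(2 + r\right) = \left(2 + r\right) \left(3 + r\right)$)
$m{\left(c \right)} = 81 - 4 c^{2}$ ($m{\left(c \right)} = \left(9 + \left(6 + 6^{2} + 5 \cdot 6\right)\right) - 4 c^{2} = \left(9 + \left(6 + 36 + 30\right)\right) - 4 c^{2} = \left(9 + 72\right) - 4 c^{2} = 81 - 4 c^{2}$)
$- 498 \left(S + m{\left(-31 \right)}\right) = - 498 \left(977 + \left(81 - 4 \left(-31\right)^{2}\right)\right) = - 498 \left(977 + \left(81 - 3844\right)\right) = - 498 \left(977 - 3763\right) = \left(-498\right) \left(-2786\right) = 1387428$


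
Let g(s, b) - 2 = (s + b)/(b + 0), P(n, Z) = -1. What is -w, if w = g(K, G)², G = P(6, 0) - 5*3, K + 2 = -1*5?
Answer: -3025/256 ≈ -11.816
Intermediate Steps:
K = -7 (K = -2 - 1*5 = -2 - 5 = -7)
G = -16 (G = -1 - 5*3 = -1 - 15 = -16)
g(s, b) = 2 + (b + s)/b (g(s, b) = 2 + (s + b)/(b + 0) = 2 + (b + s)/b)
w = 3025/256 (w = (3 - 7/(-16))² = (3 - 7*(-1/16))² = (3 + 7/16)² = (55/16)² = 3025/256 ≈ 11.816)
-w = -1*3025/256 = -3025/256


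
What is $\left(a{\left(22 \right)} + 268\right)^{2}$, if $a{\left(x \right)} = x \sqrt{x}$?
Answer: $82472 + 11792 \sqrt{22} \approx 1.3778 \cdot 10^{5}$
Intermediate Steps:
$a{\left(x \right)} = x^{\frac{3}{2}}$
$\left(a{\left(22 \right)} + 268\right)^{2} = \left(22^{\frac{3}{2}} + 268\right)^{2} = \left(22 \sqrt{22} + 268\right)^{2} = \left(268 + 22 \sqrt{22}\right)^{2}$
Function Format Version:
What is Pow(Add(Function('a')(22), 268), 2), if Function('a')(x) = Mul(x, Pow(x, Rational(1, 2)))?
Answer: Add(82472, Mul(11792, Pow(22, Rational(1, 2)))) ≈ 1.3778e+5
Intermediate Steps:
Function('a')(x) = Pow(x, Rational(3, 2))
Pow(Add(Function('a')(22), 268), 2) = Pow(Add(Pow(22, Rational(3, 2)), 268), 2) = Pow(Add(Mul(22, Pow(22, Rational(1, 2))), 268), 2) = Pow(Add(268, Mul(22, Pow(22, Rational(1, 2)))), 2)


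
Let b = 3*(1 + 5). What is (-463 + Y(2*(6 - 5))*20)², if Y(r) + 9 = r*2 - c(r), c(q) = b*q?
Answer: 1646089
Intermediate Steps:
b = 18 (b = 3*6 = 18)
c(q) = 18*q
Y(r) = -9 - 16*r (Y(r) = -9 + (r*2 - 18*r) = -9 + (2*r - 18*r) = -9 - 16*r)
(-463 + Y(2*(6 - 5))*20)² = (-463 + (-9 - 32*(6 - 5))*20)² = (-463 + (-9 - 32)*20)² = (-463 - 41*20)² = (-463 - 820)² = (-1283)² = 1646089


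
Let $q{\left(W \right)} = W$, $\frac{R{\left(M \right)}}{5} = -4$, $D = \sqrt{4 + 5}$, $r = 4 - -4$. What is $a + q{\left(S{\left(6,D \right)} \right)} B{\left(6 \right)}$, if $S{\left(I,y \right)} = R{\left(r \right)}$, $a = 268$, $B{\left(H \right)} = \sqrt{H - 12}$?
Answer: $268 - 20 i \sqrt{6} \approx 268.0 - 48.99 i$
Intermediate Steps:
$r = 8$ ($r = 4 + 4 = 8$)
$D = 3$ ($D = \sqrt{9} = 3$)
$B{\left(H \right)} = \sqrt{-12 + H}$
$R{\left(M \right)} = -20$ ($R{\left(M \right)} = 5 \left(-4\right) = -20$)
$S{\left(I,y \right)} = -20$
$a + q{\left(S{\left(6,D \right)} \right)} B{\left(6 \right)} = 268 - 20 \sqrt{-12 + 6} = 268 - 20 \sqrt{-6} = 268 - 20 i \sqrt{6}$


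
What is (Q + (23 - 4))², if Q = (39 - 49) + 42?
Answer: 2601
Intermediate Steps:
Q = 32 (Q = -10 + 42 = 32)
(Q + (23 - 4))² = (32 + (23 - 4))² = (32 + 19)² = 51² = 2601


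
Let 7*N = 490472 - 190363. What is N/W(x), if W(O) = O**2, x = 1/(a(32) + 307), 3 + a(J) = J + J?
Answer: 40641961216/7 ≈ 5.8060e+9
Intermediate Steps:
a(J) = -3 + 2*J (a(J) = -3 + (J + J) = -3 + 2*J)
x = 1/368 (x = 1/((-3 + 2*32) + 307) = 1/((-3 + 64) + 307) = 1/(61 + 307) = 1/368 ≈ 0.0027174)
N = 300109/7 (N = (490472 - 190363)/7 = (1/7)*300109 = 300109/7 ≈ 42873.)
N/W(x) = 300109/(7*((1/368)**2)) = 300109/(7*(1/135424)) = (300109/7)*135424 = 40641961216/7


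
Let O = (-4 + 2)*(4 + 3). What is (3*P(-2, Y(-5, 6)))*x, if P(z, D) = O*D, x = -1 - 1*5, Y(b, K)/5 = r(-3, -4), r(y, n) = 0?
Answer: 0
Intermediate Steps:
Y(b, K) = 0 (Y(b, K) = 5*0 = 0)
x = -6 (x = -1 - 5 = -6)
O = -14 (O = -2*7 = -14)
P(z, D) = -14*D
(3*P(-2, Y(-5, 6)))*x = (3*(-14*0))*(-6) = (3*0)*(-6) = 0*(-6) = 0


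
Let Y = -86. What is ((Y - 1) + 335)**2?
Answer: 61504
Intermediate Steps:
((Y - 1) + 335)**2 = ((-86 - 1) + 335)**2 = (-87 + 335)**2 = 248**2 = 61504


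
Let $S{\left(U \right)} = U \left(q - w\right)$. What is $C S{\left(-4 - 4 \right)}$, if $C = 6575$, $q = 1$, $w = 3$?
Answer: $105200$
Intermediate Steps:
$S{\left(U \right)} = - 2 U$ ($S{\left(U \right)} = U \left(1 - 3\right) = U \left(-2\right) = - 2 U$)
$C S{\left(-4 - 4 \right)} = 6575 \left(- 2 \left(-4 - 4\right)\right) = 6575 \left(\left(-2\right) \left(-8\right)\right) = 6575 \cdot 16 = 105200$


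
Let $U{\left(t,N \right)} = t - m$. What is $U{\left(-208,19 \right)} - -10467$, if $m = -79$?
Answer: $10338$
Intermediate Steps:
$U{\left(t,N \right)} = 79 + t$ ($U{\left(t,N \right)} = t - -79 = t + 79 = 79 + t$)
$U{\left(-208,19 \right)} - -10467 = \left(79 - 208\right) - -10467 = -129 + 10467 = 10338$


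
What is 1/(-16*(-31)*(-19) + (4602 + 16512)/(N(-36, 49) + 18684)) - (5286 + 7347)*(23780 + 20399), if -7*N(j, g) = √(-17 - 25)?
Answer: -10091257388284672260945809/18081019143811157 - 3519*I*√42/36162038287622314 ≈ -5.5811e+8 - 6.3065e-13*I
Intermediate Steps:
N(j, g) = -I*√42/7 (N(j, g) = -√(-17 - 25)/7 = -I*√42/7)
1/(-16*(-31)*(-19) + (4602 + 16512)/(N(-36, 49) + 18684)) - (5286 + 7347)*(23780 + 20399) = 1/(-16*(-31)*(-19) + (4602 + 16512)/(-I*√42/7 + 18684)) - (5286 + 7347)*(23780 + 20399) = 1/(496*(-19) + 21114/(18684 - I*√42/7)) - 12633*44179 = 1/(-9424 + 21114/(18684 - I*√42/7)) - 1*558113307 = 1/(-9424 + 21114/(18684 - I*√42/7)) - 558113307 = -558113307 + 1/(-9424 + 21114/(18684 - I*√42/7))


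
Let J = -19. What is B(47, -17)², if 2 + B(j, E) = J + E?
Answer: 1444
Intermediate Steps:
B(j, E) = -21 + E (B(j, E) = -2 + (-19 + E) = -21 + E)
B(47, -17)² = (-21 - 17)² = (-38)² = 1444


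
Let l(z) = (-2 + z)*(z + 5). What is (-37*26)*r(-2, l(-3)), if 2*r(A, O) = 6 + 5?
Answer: -5291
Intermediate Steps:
l(z) = (-2 + z)*(5 + z)
r(A, O) = 11/2 (r(A, O) = (6 + 5)/2 = (1/2)*11 = 11/2)
(-37*26)*r(-2, l(-3)) = -37*26*(11/2) = -962*11/2 = -5291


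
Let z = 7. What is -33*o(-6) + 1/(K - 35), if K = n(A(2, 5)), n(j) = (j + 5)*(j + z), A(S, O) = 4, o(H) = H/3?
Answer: 4225/64 ≈ 66.016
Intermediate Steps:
o(H) = H/3 (o(H) = H*(⅓) = H/3)
n(j) = (5 + j)*(7 + j) (n(j) = (j + 5)*(j + 7) = (5 + j)*(7 + j))
K = 99 (K = 35 + 4² + 12*4 = 35 + 16 + 48 = 99)
-33*o(-6) + 1/(K - 35) = -11*(-6) + 1/(99 - 35) = -33*(-2) + 1/64 = 66 + 1/64 = 4225/64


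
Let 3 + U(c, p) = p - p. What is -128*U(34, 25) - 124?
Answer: 260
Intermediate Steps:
U(c, p) = -3 (U(c, p) = -3 + (p - p) = -3 + 0 = -3)
-128*U(34, 25) - 124 = -128*(-3) - 124 = 384 - 124 = 260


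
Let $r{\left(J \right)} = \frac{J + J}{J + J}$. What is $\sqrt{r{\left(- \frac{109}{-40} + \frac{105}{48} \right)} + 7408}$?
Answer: $\sqrt{7409} \approx 86.076$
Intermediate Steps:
$r{\left(J \right)} = 1$ ($r{\left(J \right)} = \frac{2 J}{2 J} = 2 J \frac{1}{2 J} = 1$)
$\sqrt{r{\left(- \frac{109}{-40} + \frac{105}{48} \right)} + 7408} = \sqrt{1 + 7408} = \sqrt{7409}$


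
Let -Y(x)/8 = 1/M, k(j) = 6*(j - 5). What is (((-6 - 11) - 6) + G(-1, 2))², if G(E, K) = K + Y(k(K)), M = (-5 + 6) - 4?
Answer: 3025/9 ≈ 336.11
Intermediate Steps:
M = -3 (M = 1 - 4 = -3)
k(j) = -30 + 6*j (k(j) = 6*(-5 + j) = -30 + 6*j)
Y(x) = 8/3 (Y(x) = -8/(-3) = -8*(-⅓) = 8/3)
G(E, K) = 8/3 + K (G(E, K) = K + 8/3 = 8/3 + K)
(((-6 - 11) - 6) + G(-1, 2))² = (((-6 - 11) - 6) + (8/3 + 2))² = ((-17 - 6) + 14/3)² = (-23 + 14/3)² = (-55/3)² = 3025/9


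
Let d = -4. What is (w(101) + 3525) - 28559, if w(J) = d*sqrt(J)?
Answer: -25034 - 4*sqrt(101) ≈ -25074.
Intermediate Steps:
w(J) = -4*sqrt(J)
(w(101) + 3525) - 28559 = (-4*sqrt(101) + 3525) - 28559 = (3525 - 4*sqrt(101)) - 28559 = -25034 - 4*sqrt(101)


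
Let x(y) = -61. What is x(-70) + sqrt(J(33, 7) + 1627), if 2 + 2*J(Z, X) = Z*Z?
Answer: -61 + sqrt(8682)/2 ≈ -14.411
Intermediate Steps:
J(Z, X) = -1 + Z**2/2 (J(Z, X) = -1 + (Z*Z)/2 = -1 + Z**2/2)
x(-70) + sqrt(J(33, 7) + 1627) = -61 + sqrt((-1 + (1/2)*33**2) + 1627) = -61 + sqrt((-1 + (1/2)*1089) + 1627) = -61 + sqrt((-1 + 1089/2) + 1627) = -61 + sqrt(1087/2 + 1627) = -61 + sqrt(4341/2) = -61 + sqrt(8682)/2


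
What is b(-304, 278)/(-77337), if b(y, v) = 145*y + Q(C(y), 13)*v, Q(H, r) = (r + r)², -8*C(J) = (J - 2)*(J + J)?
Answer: -143848/77337 ≈ -1.8600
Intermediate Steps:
C(J) = -J*(-2 + J)/4 (C(J) = -(J - 2)*(J + J)/8 = -(-2 + J)*2*J/8 = -J*(-2 + J)/4)
Q(H, r) = 4*r² (Q(H, r) = (2*r)² = 4*r²)
b(y, v) = 145*y + 676*v (b(y, v) = 145*y + (4*13²)*v = 145*y + (4*169)*v = 145*y + 676*v)
b(-304, 278)/(-77337) = (145*(-304) + 676*278)/(-77337) = (-44080 + 187928)*(-1/77337) = 143848*(-1/77337) = -143848/77337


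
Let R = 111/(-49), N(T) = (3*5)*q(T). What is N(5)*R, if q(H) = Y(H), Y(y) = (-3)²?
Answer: -14985/49 ≈ -305.82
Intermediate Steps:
Y(y) = 9
q(H) = 9
N(T) = 135 (N(T) = (3*5)*9 = 15*9 = 135)
R = -111/49 (R = 111*(-1/49) = -111/49 ≈ -2.2653)
N(5)*R = 135*(-111/49) = -14985/49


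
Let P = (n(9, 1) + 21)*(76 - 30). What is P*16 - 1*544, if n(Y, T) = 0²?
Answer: 14912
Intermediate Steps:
n(Y, T) = 0
P = 966 (P = (0 + 21)*(76 - 30) = 21*46 = 966)
P*16 - 1*544 = 966*16 - 1*544 = 15456 - 544 = 14912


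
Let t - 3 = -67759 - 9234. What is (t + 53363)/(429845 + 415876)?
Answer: -23627/845721 ≈ -0.027937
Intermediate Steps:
t = -76990 (t = 3 + (-67759 - 9234) = 3 - 76993 = -76990)
(t + 53363)/(429845 + 415876) = (-76990 + 53363)/(429845 + 415876) = -23627/845721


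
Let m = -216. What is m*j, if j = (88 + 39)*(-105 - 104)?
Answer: 5733288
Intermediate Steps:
j = -26543 (j = 127*(-209) = -26543)
m*j = -216*(-26543) = 5733288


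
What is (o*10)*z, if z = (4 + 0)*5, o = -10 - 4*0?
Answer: -2000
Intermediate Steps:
o = -10 (o = -10 - 1*0 = -10 + 0 = -10)
z = 20 (z = 4*5 = 20)
(o*10)*z = -10*10*20 = -100*20 = -2000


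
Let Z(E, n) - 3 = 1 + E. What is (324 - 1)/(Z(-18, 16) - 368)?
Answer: -323/382 ≈ -0.84555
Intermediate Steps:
Z(E, n) = 4 + E (Z(E, n) = 3 + (1 + E) = 4 + E)
(324 - 1)/(Z(-18, 16) - 368) = (324 - 1)/((4 - 18) - 368) = 323/(-14 - 368) = 323/(-382) = 323*(-1/382) = -323/382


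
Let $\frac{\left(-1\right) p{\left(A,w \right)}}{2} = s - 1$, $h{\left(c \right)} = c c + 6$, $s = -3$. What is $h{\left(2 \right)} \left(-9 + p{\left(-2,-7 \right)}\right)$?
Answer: $-10$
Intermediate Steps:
$h{\left(c \right)} = 6 + c^{2}$ ($h{\left(c \right)} = c^{2} + 6 = 6 + c^{2}$)
$p{\left(A,w \right)} = 8$ ($p{\left(A,w \right)} = - 2 \left(-3 - 1\right) = \left(-2\right) \left(-4\right) = 8$)
$h{\left(2 \right)} \left(-9 + p{\left(-2,-7 \right)}\right) = \left(6 + 2^{2}\right) \left(-9 + 8\right) = \left(6 + 4\right) \left(-1\right) = 10 \left(-1\right) = -10$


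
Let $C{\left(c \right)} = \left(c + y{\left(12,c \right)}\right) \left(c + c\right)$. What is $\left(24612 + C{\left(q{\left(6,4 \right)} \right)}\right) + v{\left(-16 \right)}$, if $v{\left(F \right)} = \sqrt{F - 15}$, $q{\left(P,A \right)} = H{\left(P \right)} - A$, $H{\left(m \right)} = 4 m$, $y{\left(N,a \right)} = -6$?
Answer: $25172 + i \sqrt{31} \approx 25172.0 + 5.5678 i$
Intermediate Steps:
$q{\left(P,A \right)} = - A + 4 P$ ($q{\left(P,A \right)} = 4 P - A = - A + 4 P$)
$v{\left(F \right)} = \sqrt{-15 + F}$
$C{\left(c \right)} = 2 c \left(-6 + c\right)$ ($C{\left(c \right)} = \left(c - 6\right) \left(c + c\right) = \left(-6 + c\right) 2 c = 2 c \left(-6 + c\right)$)
$\left(24612 + C{\left(q{\left(6,4 \right)} \right)}\right) + v{\left(-16 \right)} = \left(24612 + 2 \left(\left(-1\right) 4 + 4 \cdot 6\right) \left(-6 + \left(\left(-1\right) 4 + 4 \cdot 6\right)\right)\right) + \sqrt{-15 - 16} = \left(24612 + 2 \left(-4 + 24\right) \left(-6 + \left(-4 + 24\right)\right)\right) + \sqrt{-31} = \left(24612 + 2 \cdot 20 \left(-6 + 20\right)\right) + i \sqrt{31} = \left(24612 + 2 \cdot 20 \cdot 14\right) + i \sqrt{31} = \left(24612 + 560\right) + i \sqrt{31} = 25172 + i \sqrt{31}$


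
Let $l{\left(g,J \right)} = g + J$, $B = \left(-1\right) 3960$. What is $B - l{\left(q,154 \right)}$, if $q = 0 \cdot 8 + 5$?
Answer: $-4119$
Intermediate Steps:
$q = 5$ ($q = 0 + 5 = 5$)
$B = -3960$
$l{\left(g,J \right)} = J + g$
$B - l{\left(q,154 \right)} = -3960 - \left(154 + 5\right) = -3960 - 159 = -4119$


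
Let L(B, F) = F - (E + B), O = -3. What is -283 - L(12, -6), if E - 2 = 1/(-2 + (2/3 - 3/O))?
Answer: -266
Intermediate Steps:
E = -1 (E = 2 + 1/(-2 + (2/3 - 3/(-3))) = 2 + 1/(-2 + (2*(⅓) - 3*(-⅓))) = 2 + 1/(-2 + (⅔ + 1)) = 2 + 1/(-2 + 5/3) = 2 + 1/(-⅓) = 2 - 3 = -1)
L(B, F) = 1 + F - B (L(B, F) = F - (-1 + B) = F + (1 - B) = 1 + F - B)
-283 - L(12, -6) = -283 - (1 - 6 - 1*12) = -283 - (1 - 6 - 12) = -283 - 1*(-17) = -283 + 17 = -266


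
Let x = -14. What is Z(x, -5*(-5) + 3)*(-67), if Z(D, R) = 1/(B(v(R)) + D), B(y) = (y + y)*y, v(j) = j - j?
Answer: 67/14 ≈ 4.7857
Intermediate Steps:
v(j) = 0
B(y) = 2*y² (B(y) = (2*y)*y = 2*y²)
Z(D, R) = 1/D (Z(D, R) = 1/(2*0² + D) = 1/(2*0 + D) = 1/(0 + D) = 1/D)
Z(x, -5*(-5) + 3)*(-67) = -67/(-14) = -1/14*(-67) = 67/14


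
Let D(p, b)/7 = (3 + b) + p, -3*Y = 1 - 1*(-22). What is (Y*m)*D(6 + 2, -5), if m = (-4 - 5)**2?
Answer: -26082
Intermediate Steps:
Y = -23/3 (Y = -(1 - 1*(-22))/3 = -(1 + 22)/3 = -1/3*23 = -23/3 ≈ -7.6667)
m = 81 (m = (-9)**2 = 81)
D(p, b) = 21 + 7*b + 7*p (D(p, b) = 7*((3 + b) + p) = 7*(3 + b + p) = 21 + 7*b + 7*p)
(Y*m)*D(6 + 2, -5) = (-23/3*81)*(21 + 7*(-5) + 7*(6 + 2)) = -621*(21 - 35 + 7*8) = -621*(21 - 35 + 56) = -621*42 = -26082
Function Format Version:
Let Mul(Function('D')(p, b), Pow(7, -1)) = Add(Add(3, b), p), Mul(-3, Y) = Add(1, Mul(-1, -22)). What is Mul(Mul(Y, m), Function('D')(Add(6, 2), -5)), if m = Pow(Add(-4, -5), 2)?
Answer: -26082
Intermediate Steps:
Y = Rational(-23, 3) (Y = Mul(Rational(-1, 3), Add(1, Mul(-1, -22))) = Mul(Rational(-1, 3), Add(1, 22)) = Mul(Rational(-1, 3), 23) = Rational(-23, 3) ≈ -7.6667)
m = 81 (m = Pow(-9, 2) = 81)
Function('D')(p, b) = Add(21, Mul(7, b), Mul(7, p)) (Function('D')(p, b) = Mul(7, Add(Add(3, b), p)) = Mul(7, Add(3, b, p)) = Add(21, Mul(7, b), Mul(7, p)))
Mul(Mul(Y, m), Function('D')(Add(6, 2), -5)) = Mul(Mul(Rational(-23, 3), 81), Add(21, Mul(7, -5), Mul(7, Add(6, 2)))) = Mul(-621, Add(21, -35, Mul(7, 8))) = Mul(-621, Add(21, -35, 56)) = Mul(-621, 42) = -26082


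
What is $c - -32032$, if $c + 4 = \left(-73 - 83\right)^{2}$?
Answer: $56364$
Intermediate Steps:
$c = 24332$ ($c = -4 + \left(-73 - 83\right)^{2} = -4 + \left(-156\right)^{2} = -4 + 24336 = 24332$)
$c - -32032 = 24332 - -32032 = 24332 + 32032 = 56364$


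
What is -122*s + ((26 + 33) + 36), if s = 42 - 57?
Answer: 1925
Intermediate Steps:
s = -15
-122*s + ((26 + 33) + 36) = -122*(-15) + ((26 + 33) + 36) = 1830 + (59 + 36) = 1830 + 95 = 1925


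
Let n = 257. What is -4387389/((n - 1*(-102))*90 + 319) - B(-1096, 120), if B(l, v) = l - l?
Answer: -4387389/32629 ≈ -134.46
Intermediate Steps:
B(l, v) = 0
-4387389/((n - 1*(-102))*90 + 319) - B(-1096, 120) = -4387389/((257 - 1*(-102))*90 + 319) - 1*0 = -4387389/((257 + 102)*90 + 319) + 0 = -4387389/(359*90 + 319) + 0 = -4387389/(32310 + 319) + 0 = -4387389/32629 + 0 = -4387389/32629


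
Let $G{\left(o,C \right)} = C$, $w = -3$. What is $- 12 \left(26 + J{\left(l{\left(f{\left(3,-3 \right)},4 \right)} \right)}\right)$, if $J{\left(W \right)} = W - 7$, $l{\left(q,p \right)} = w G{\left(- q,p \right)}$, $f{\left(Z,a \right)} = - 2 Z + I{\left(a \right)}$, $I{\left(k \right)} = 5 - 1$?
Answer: $-84$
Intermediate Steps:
$I{\left(k \right)} = 4$ ($I{\left(k \right)} = 5 - 1 = 4$)
$f{\left(Z,a \right)} = 4 - 2 Z$ ($f{\left(Z,a \right)} = - 2 Z + 4 = 4 - 2 Z$)
$l{\left(q,p \right)} = - 3 p$
$J{\left(W \right)} = -7 + W$
$- 12 \left(26 + J{\left(l{\left(f{\left(3,-3 \right)},4 \right)} \right)}\right) = - 12 \left(26 - 19\right) = \left(-12\right) 7 = -84$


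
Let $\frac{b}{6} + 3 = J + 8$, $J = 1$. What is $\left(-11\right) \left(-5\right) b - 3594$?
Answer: $-1614$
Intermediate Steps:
$b = 36$ ($b = -18 + 6 \left(1 + 8\right) = -18 + 6 \cdot 9 = -18 + 54 = 36$)
$\left(-11\right) \left(-5\right) b - 3594 = \left(-11\right) \left(-5\right) 36 - 3594 = 55 \cdot 36 - 3594 = 1980 - 3594 = -1614$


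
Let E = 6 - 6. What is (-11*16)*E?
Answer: 0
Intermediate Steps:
E = 0
(-11*16)*E = -11*16*0 = -176*0 = 0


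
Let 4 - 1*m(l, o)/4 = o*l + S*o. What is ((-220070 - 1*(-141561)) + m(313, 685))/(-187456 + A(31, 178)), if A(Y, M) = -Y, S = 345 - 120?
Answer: 1552613/187487 ≈ 8.2812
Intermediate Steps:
S = 225
m(l, o) = 16 - 900*o - 4*l*o (m(l, o) = 16 - 4*(o*l + 225*o) = 16 - 4*(l*o + 225*o) = 16 - 4*(225*o + l*o) = 16 + (-900*o - 4*l*o) = 16 - 900*o - 4*l*o)
((-220070 - 1*(-141561)) + m(313, 685))/(-187456 + A(31, 178)) = ((-220070 - 1*(-141561)) + (16 - 900*685 - 4*313*685))/(-187456 - 1*31) = ((-220070 + 141561) + (16 - 616500 - 857620))/(-187456 - 31) = (-78509 - 1474104)/(-187487) = -1552613*(-1/187487) = 1552613/187487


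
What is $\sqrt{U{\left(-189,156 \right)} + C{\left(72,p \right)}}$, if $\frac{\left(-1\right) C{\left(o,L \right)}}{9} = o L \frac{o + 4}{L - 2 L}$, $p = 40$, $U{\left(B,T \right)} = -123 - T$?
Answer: $3 \sqrt{5441} \approx 221.29$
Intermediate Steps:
$C{\left(o,L \right)} = 9 o \left(4 + o\right)$ ($C{\left(o,L \right)} = - 9 o L \frac{o + 4}{L - 2 L} = - 9 L o \frac{4 + o}{\left(-1\right) L} = - 9 L o \left(4 + o\right) \left(- \frac{1}{L}\right) = - 9 L o \left(- \frac{4 + o}{L}\right) = - 9 \left(- o \left(4 + o\right)\right) = 9 o \left(4 + o\right)$)
$\sqrt{U{\left(-189,156 \right)} + C{\left(72,p \right)}} = \sqrt{\left(-123 - 156\right) + 9 \cdot 72 \left(4 + 72\right)} = \sqrt{\left(-123 - 156\right) + 9 \cdot 72 \cdot 76} = \sqrt{-279 + 49248} = \sqrt{48969} = 3 \sqrt{5441}$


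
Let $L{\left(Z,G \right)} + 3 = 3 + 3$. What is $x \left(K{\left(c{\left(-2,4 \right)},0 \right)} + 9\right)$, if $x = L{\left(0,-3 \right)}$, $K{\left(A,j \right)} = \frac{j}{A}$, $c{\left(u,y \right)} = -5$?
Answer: $27$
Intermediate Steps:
$L{\left(Z,G \right)} = 3$ ($L{\left(Z,G \right)} = -3 + \left(3 + 3\right) = -3 + 6 = 3$)
$x = 3$
$x \left(K{\left(c{\left(-2,4 \right)},0 \right)} + 9\right) = 3 \left(\frac{0}{-5} + 9\right) = 3 \left(0 \left(- \frac{1}{5}\right) + 9\right) = 3 \left(0 + 9\right) = 3 \cdot 9 = 27$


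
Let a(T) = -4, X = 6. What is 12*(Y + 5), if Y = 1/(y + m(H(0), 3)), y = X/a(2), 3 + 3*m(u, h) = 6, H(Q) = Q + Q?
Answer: 36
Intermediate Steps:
H(Q) = 2*Q
m(u, h) = 1 (m(u, h) = -1 + (⅓)*6 = -1 + 2 = 1)
y = -3/2 (y = 6/(-4) = 6*(-¼) = -3/2 ≈ -1.5000)
Y = -2 (Y = 1/(-3/2 + 1) = 1/(-½) = -2)
12*(Y + 5) = 12*(-2 + 5) = 12*3 = 36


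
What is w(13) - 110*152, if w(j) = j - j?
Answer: -16720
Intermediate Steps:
w(j) = 0
w(13) - 110*152 = 0 - 110*152 = 0 - 16720 = -16720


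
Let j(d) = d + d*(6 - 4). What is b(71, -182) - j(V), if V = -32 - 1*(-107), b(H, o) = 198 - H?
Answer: -98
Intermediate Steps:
V = 75 (V = -32 + 107 = 75)
j(d) = 3*d (j(d) = d + d*2 = d + 2*d = 3*d)
b(71, -182) - j(V) = (198 - 1*71) - 3*75 = (198 - 71) - 1*225 = 127 - 225 = -98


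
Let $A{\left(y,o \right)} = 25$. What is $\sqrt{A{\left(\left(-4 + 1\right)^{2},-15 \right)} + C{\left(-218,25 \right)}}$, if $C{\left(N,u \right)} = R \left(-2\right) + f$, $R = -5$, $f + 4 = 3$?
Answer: $\sqrt{34} \approx 5.8309$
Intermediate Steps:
$f = -1$ ($f = -4 + 3 = -1$)
$C{\left(N,u \right)} = 9$ ($C{\left(N,u \right)} = \left(-5\right) \left(-2\right) - 1 = 10 - 1 = 9$)
$\sqrt{A{\left(\left(-4 + 1\right)^{2},-15 \right)} + C{\left(-218,25 \right)}} = \sqrt{25 + 9} = \sqrt{34}$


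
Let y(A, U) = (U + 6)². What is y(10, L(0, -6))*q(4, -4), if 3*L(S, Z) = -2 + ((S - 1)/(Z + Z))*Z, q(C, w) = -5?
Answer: -4805/36 ≈ -133.47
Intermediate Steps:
L(S, Z) = -⅚ + S/6 (L(S, Z) = (-2 + ((S - 1)/(Z + Z))*Z)/3 = (-2 + ((-1 + S)/((2*Z)))*Z)/3 = (-2 + ((-1 + S)*(1/(2*Z)))*Z)/3 = (-2 + ((-1 + S)/(2*Z))*Z)/3 = (-2 + (-½ + S/2))/3 = (-5/2 + S/2)/3 = -⅚ + S/6)
y(A, U) = (6 + U)²
y(10, L(0, -6))*q(4, -4) = (6 + (-⅚ + (⅙)*0))²*(-5) = (6 + (-⅚ + 0))²*(-5) = (6 - ⅚)²*(-5) = (31/6)²*(-5) = (961/36)*(-5) = -4805/36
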